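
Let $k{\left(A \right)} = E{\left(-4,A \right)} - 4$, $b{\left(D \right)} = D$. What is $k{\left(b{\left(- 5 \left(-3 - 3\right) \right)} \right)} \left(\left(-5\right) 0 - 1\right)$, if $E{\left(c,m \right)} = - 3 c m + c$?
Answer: $-352$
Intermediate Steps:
$E{\left(c,m \right)} = c - 3 c m$ ($E{\left(c,m \right)} = - 3 c m + c = c - 3 c m$)
$k{\left(A \right)} = -8 + 12 A$ ($k{\left(A \right)} = - 4 \left(1 - 3 A\right) - 4 = \left(-4 + 12 A\right) - 4 = -8 + 12 A$)
$k{\left(b{\left(- 5 \left(-3 - 3\right) \right)} \right)} \left(\left(-5\right) 0 - 1\right) = \left(-8 + 12 \left(- 5 \left(-3 - 3\right)\right)\right) \left(\left(-5\right) 0 - 1\right) = \left(-8 + 12 \left(\left(-5\right) \left(-6\right)\right)\right) \left(0 - 1\right) = \left(-8 + 12 \cdot 30\right) \left(-1\right) = \left(-8 + 360\right) \left(-1\right) = 352 \left(-1\right) = -352$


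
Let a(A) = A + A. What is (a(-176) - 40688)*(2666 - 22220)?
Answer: 802496160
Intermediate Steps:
a(A) = 2*A
(a(-176) - 40688)*(2666 - 22220) = (2*(-176) - 40688)*(2666 - 22220) = (-352 - 40688)*(-19554) = -41040*(-19554) = 802496160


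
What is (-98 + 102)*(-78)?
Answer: -312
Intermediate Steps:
(-98 + 102)*(-78) = 4*(-78) = -312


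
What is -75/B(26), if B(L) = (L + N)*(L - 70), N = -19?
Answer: 75/308 ≈ 0.24351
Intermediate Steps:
B(L) = (-70 + L)*(-19 + L) (B(L) = (L - 19)*(L - 70) = (-19 + L)*(-70 + L) = (-70 + L)*(-19 + L))
-75/B(26) = -75/(1330 + 26² - 89*26) = -75/(1330 + 676 - 2314) = -75/(-308) = -75*(-1/308) = 75/308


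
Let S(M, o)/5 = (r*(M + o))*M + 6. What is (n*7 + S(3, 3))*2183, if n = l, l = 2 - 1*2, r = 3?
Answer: 654900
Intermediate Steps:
S(M, o) = 30 + 5*M*(3*M + 3*o) (S(M, o) = 5*((3*(M + o))*M + 6) = 5*((3*M + 3*o)*M + 6) = 5*(M*(3*M + 3*o) + 6) = 5*(6 + M*(3*M + 3*o)) = 30 + 5*M*(3*M + 3*o))
l = 0 (l = 2 - 2 = 0)
n = 0
(n*7 + S(3, 3))*2183 = (0*7 + (30 + 15*3² + 15*3*3))*2183 = (0 + (30 + 15*9 + 135))*2183 = (0 + (30 + 135 + 135))*2183 = (0 + 300)*2183 = 300*2183 = 654900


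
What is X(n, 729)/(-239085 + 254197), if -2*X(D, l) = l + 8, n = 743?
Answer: -737/30224 ≈ -0.024385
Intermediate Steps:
X(D, l) = -4 - l/2 (X(D, l) = -(l + 8)/2 = -(8 + l)/2 = -4 - l/2)
X(n, 729)/(-239085 + 254197) = (-4 - ½*729)/(-239085 + 254197) = (-4 - 729/2)/15112 = -737/2*1/15112 = -737/30224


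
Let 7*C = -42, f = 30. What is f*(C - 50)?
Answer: -1680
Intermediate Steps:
C = -6 (C = (⅐)*(-42) = -6)
f*(C - 50) = 30*(-6 - 50) = 30*(-56) = -1680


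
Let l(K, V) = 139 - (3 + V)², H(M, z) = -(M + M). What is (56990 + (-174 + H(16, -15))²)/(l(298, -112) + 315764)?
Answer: 49713/152011 ≈ 0.32704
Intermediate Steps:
H(M, z) = -2*M
(56990 + (-174 + H(16, -15))²)/(l(298, -112) + 315764) = (56990 + (-174 - 2*16)²)/((139 - (3 - 112)²) + 315764) = (56990 + (-174 - 32)²)/((139 - 1*(-109)²) + 315764) = (56990 + (-206)²)/((139 - 1*11881) + 315764) = (56990 + 42436)/((139 - 11881) + 315764) = 99426/(-11742 + 315764) = 99426/304022 = 99426*(1/304022) = 49713/152011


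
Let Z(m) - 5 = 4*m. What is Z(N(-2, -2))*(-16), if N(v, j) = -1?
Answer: -16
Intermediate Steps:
Z(m) = 5 + 4*m
Z(N(-2, -2))*(-16) = (5 + 4*(-1))*(-16) = (5 - 4)*(-16) = 1*(-16) = -16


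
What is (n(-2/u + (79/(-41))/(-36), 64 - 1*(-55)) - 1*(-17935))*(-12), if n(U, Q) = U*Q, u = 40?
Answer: -132363394/615 ≈ -2.1523e+5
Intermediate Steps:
n(U, Q) = Q*U
(n(-2/u + (79/(-41))/(-36), 64 - 1*(-55)) - 1*(-17935))*(-12) = ((64 - 1*(-55))*(-2/40 + (79/(-41))/(-36)) - 1*(-17935))*(-12) = ((64 + 55)*(-2*1/40 + (79*(-1/41))*(-1/36)) + 17935)*(-12) = (119*(-1/20 - 79/41*(-1/36)) + 17935)*(-12) = (119*(-1/20 + 79/1476) + 17935)*(-12) = (119*(13/3690) + 17935)*(-12) = (1547/3690 + 17935)*(-12) = (66181697/3690)*(-12) = -132363394/615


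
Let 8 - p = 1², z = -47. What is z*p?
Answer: -329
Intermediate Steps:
p = 7 (p = 8 - 1*1² = 8 - 1*1 = 8 - 1 = 7)
z*p = -47*7 = -329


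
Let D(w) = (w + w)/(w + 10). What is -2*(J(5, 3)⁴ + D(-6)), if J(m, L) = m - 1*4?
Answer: 4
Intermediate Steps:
J(m, L) = -4 + m (J(m, L) = m - 4 = -4 + m)
D(w) = 2*w/(10 + w) (D(w) = (2*w)/(10 + w) = 2*w/(10 + w))
-2*(J(5, 3)⁴ + D(-6)) = -2*((-4 + 5)⁴ + 2*(-6)/(10 - 6)) = -2*(1⁴ + 2*(-6)/4) = -2*(1 + 2*(-6)*(¼)) = -2*(1 - 3) = -2*(-2) = 4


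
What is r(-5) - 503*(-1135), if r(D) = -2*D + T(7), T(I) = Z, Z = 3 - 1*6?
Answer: 570912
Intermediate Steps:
Z = -3 (Z = 3 - 6 = -3)
T(I) = -3
r(D) = -3 - 2*D (r(D) = -2*D - 3 = -3 - 2*D)
r(-5) - 503*(-1135) = (-3 - (-2)*1*5) - 503*(-1135) = (-3 - (-2)*5) + 570905 = (-3 - 2*(-5)) + 570905 = (-3 + 10) + 570905 = 7 + 570905 = 570912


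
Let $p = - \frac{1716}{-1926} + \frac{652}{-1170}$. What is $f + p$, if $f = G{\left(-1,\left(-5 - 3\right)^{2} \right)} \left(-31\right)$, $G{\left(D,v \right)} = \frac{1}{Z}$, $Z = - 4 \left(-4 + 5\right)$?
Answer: $\frac{2023997}{250380} \approx 8.0837$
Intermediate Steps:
$Z = -4$ ($Z = \left(-4\right) 1 = -4$)
$G{\left(D,v \right)} = - \frac{1}{4}$ ($G{\left(D,v \right)} = \frac{1}{-4} = - \frac{1}{4}$)
$f = \frac{31}{4}$ ($f = \left(- \frac{1}{4}\right) \left(-31\right) = \frac{31}{4} \approx 7.75$)
$p = \frac{20888}{62595}$ ($p = \left(-1716\right) \left(- \frac{1}{1926}\right) + 652 \left(- \frac{1}{1170}\right) = \frac{286}{321} - \frac{326}{585} = \frac{20888}{62595} \approx 0.3337$)
$f + p = \frac{31}{4} + \frac{20888}{62595} = \frac{2023997}{250380}$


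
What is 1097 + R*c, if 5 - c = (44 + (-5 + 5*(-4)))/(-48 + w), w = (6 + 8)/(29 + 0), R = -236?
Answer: -122205/689 ≈ -177.37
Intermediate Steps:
w = 14/29 ≈ 0.48276
c = 7441/1378 (c = 5 - (44 + (-5 + 5*(-4)))/(-48 + 14/29) = 5 - (44 + (-5 - 20))/(-1378/29) = 5 - (44 - 25)*(-29)/1378 = 5 - 19*(-29)/1378 = 5 - 1*(-551/1378) = 5 + 551/1378 = 7441/1378 ≈ 5.3999)
1097 + R*c = 1097 - 236*7441/1378 = 1097 - 878038/689 = -122205/689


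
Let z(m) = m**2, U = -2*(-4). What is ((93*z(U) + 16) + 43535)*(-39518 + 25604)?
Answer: -688784742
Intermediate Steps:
U = 8
((93*z(U) + 16) + 43535)*(-39518 + 25604) = ((93*8**2 + 16) + 43535)*(-39518 + 25604) = ((93*64 + 16) + 43535)*(-13914) = ((5952 + 16) + 43535)*(-13914) = (5968 + 43535)*(-13914) = 49503*(-13914) = -688784742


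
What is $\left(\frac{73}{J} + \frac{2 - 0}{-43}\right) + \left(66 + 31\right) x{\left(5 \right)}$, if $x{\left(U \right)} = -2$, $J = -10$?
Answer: $- \frac{86579}{430} \approx -201.35$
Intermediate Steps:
$\left(\frac{73}{J} + \frac{2 - 0}{-43}\right) + \left(66 + 31\right) x{\left(5 \right)} = \left(\frac{73}{-10} + \frac{2 - 0}{-43}\right) + \left(66 + 31\right) \left(-2\right) = \left(73 \left(- \frac{1}{10}\right) + \left(2 + 0\right) \left(- \frac{1}{43}\right)\right) + 97 \left(-2\right) = \left(- \frac{73}{10} + 2 \left(- \frac{1}{43}\right)\right) - 194 = \left(- \frac{73}{10} - \frac{2}{43}\right) - 194 = - \frac{3159}{430} - 194 = - \frac{86579}{430}$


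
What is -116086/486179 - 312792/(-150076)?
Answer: 33662794808/18240949901 ≈ 1.8455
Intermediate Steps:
-116086/486179 - 312792/(-150076) = -116086*1/486179 - 312792*(-1/150076) = -116086/486179 + 78198/37519 = 33662794808/18240949901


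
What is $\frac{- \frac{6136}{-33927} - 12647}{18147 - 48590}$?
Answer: $\frac{61295519}{147548523} \approx 0.41543$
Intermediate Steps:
$\frac{- \frac{6136}{-33927} - 12647}{18147 - 48590} = \frac{\left(-6136\right) \left(- \frac{1}{33927}\right) - 12647}{-30443} = \left(\frac{6136}{33927} - 12647\right) \left(- \frac{1}{30443}\right) = \left(- \frac{429068633}{33927}\right) \left(- \frac{1}{30443}\right) = \frac{61295519}{147548523}$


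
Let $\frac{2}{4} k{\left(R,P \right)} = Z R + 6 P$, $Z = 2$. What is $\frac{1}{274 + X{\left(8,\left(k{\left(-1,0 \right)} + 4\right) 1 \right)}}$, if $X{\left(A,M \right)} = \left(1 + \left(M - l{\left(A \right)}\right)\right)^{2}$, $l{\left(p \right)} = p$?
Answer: $\frac{1}{323} \approx 0.003096$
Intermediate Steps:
$k{\left(R,P \right)} = 4 R + 12 P$ ($k{\left(R,P \right)} = 2 \left(2 R + 6 P\right) = 4 R + 12 P$)
$X{\left(A,M \right)} = \left(1 + M - A\right)^{2}$ ($X{\left(A,M \right)} = \left(1 - \left(A - M\right)\right)^{2} = \left(1 + M - A\right)^{2}$)
$\frac{1}{274 + X{\left(8,\left(k{\left(-1,0 \right)} + 4\right) 1 \right)}} = \frac{1}{274 + \left(1 + \left(\left(4 \left(-1\right) + 12 \cdot 0\right) + 4\right) 1 - 8\right)^{2}} = \frac{1}{274 + \left(1 + \left(\left(-4 + 0\right) + 4\right) 1 - 8\right)^{2}} = \frac{1}{274 + \left(1 + \left(-4 + 4\right) 1 - 8\right)^{2}} = \frac{1}{274 + \left(1 + 0 \cdot 1 - 8\right)^{2}} = \frac{1}{274 + \left(1 + 0 - 8\right)^{2}} = \frac{1}{274 + \left(-7\right)^{2}} = \frac{1}{274 + 49} = \frac{1}{323}$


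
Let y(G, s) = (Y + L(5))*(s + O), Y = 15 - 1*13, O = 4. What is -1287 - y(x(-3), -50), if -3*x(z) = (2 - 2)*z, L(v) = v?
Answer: -965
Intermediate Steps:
Y = 2 (Y = 15 - 13 = 2)
x(z) = 0 (x(z) = -(2 - 2)*z/3 = -0*z = -1/3*0 = 0)
y(G, s) = 28 + 7*s (y(G, s) = (2 + 5)*(s + 4) = 7*(4 + s) = 28 + 7*s)
-1287 - y(x(-3), -50) = -1287 - (28 + 7*(-50)) = -1287 - (28 - 350) = -1287 - 1*(-322) = -1287 + 322 = -965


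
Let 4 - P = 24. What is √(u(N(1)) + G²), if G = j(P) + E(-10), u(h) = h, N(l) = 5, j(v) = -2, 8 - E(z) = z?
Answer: 3*√29 ≈ 16.155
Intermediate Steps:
P = -20 (P = 4 - 1*24 = 4 - 24 = -20)
E(z) = 8 - z
G = 16 (G = -2 + (8 - 1*(-10)) = -2 + (8 + 10) = -2 + 18 = 16)
√(u(N(1)) + G²) = √(5 + 16²) = √(5 + 256) = √261 = 3*√29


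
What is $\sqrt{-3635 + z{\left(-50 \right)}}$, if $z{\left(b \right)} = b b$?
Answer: $i \sqrt{1135} \approx 33.69 i$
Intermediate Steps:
$z{\left(b \right)} = b^{2}$
$\sqrt{-3635 + z{\left(-50 \right)}} = \sqrt{-3635 + \left(-50\right)^{2}} = \sqrt{-3635 + 2500} = \sqrt{-1135} = i \sqrt{1135}$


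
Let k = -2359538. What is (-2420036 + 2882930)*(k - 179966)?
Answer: -1175521164576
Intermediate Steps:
(-2420036 + 2882930)*(k - 179966) = (-2420036 + 2882930)*(-2359538 - 179966) = 462894*(-2539504) = -1175521164576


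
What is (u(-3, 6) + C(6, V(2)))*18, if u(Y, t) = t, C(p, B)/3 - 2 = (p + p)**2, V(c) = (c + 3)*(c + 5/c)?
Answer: 7992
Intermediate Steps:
V(c) = (3 + c)*(c + 5/c)
C(p, B) = 6 + 12*p**2 (C(p, B) = 6 + 3*(p + p)**2 = 6 + 3*(2*p)**2 = 6 + 3*(4*p**2) = 6 + 12*p**2)
(u(-3, 6) + C(6, V(2)))*18 = (6 + (6 + 12*6**2))*18 = (6 + (6 + 12*36))*18 = (6 + (6 + 432))*18 = (6 + 438)*18 = 444*18 = 7992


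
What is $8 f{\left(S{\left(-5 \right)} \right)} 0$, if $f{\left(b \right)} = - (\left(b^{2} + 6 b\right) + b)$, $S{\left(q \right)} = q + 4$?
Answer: $0$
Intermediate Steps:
$S{\left(q \right)} = 4 + q$
$f{\left(b \right)} = - b^{2} - 7 b$ ($f{\left(b \right)} = - (b^{2} + 7 b) = - b^{2} - 7 b$)
$8 f{\left(S{\left(-5 \right)} \right)} 0 = 8 \left(- \left(4 - 5\right) \left(7 + \left(4 - 5\right)\right)\right) 0 = 8 \left(\left(-1\right) \left(-1\right) \left(7 - 1\right)\right) 0 = 8 \left(\left(-1\right) \left(-1\right) 6\right) 0 = 8 \cdot 6 \cdot 0 = 48 \cdot 0 = 0$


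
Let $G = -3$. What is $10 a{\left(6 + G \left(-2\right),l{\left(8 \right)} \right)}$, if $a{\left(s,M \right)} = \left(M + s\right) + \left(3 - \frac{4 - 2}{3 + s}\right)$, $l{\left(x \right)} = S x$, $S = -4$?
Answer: $- \frac{514}{3} \approx -171.33$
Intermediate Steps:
$l{\left(x \right)} = - 4 x$
$a{\left(s,M \right)} = 3 + M + s - \frac{2}{3 + s}$ ($a{\left(s,M \right)} = \left(M + s\right) + \left(3 - \frac{2}{3 + s}\right) = 3 + M + s - \frac{2}{3 + s}$)
$10 a{\left(6 + G \left(-2\right),l{\left(8 \right)} \right)} = 10 \frac{7 + \left(6 - -6\right)^{2} + 3 \left(\left(-4\right) 8\right) + 6 \left(6 - -6\right) + \left(-4\right) 8 \left(6 - -6\right)}{3 + \left(6 - -6\right)} = 10 \frac{7 + \left(6 + 6\right)^{2} + 3 \left(-32\right) + 6 \left(6 + 6\right) - 32 \left(6 + 6\right)}{3 + \left(6 + 6\right)} = 10 \frac{7 + 12^{2} - 96 + 6 \cdot 12 - 384}{3 + 12} = 10 \frac{7 + 144 - 96 + 72 - 384}{15} = 10 \cdot \frac{1}{15} \left(-257\right) = 10 \left(- \frac{257}{15}\right) = - \frac{514}{3}$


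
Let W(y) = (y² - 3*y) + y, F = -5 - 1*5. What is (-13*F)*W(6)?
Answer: 3120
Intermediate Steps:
F = -10 (F = -5 - 5 = -10)
W(y) = y² - 2*y
(-13*F)*W(6) = (-13*(-10))*(6*(-2 + 6)) = 130*(6*4) = 130*24 = 3120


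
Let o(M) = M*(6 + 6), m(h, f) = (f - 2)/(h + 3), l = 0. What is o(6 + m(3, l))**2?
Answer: 4624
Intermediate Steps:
m(h, f) = (-2 + f)/(3 + h)
o(M) = 12*M (o(M) = M*12 = 12*M)
o(6 + m(3, l))**2 = (12*(6 + (-2 + 0)/(3 + 3)))**2 = (12*(6 - 2/6))**2 = (12*(6 + (1/6)*(-2)))**2 = (12*(6 - 1/3))**2 = (12*(17/3))**2 = 68**2 = 4624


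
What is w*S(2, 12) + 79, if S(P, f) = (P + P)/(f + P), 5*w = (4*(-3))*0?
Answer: 79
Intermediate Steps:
w = 0 (w = ((4*(-3))*0)/5 = (-12*0)/5 = (⅕)*0 = 0)
S(P, f) = 2*P/(P + f) (S(P, f) = (2*P)/(P + f) = 2*P/(P + f))
w*S(2, 12) + 79 = 0*(2*2/(2 + 12)) + 79 = 0*(2*2/14) + 79 = 0*(2*2*(1/14)) + 79 = 0*(2/7) + 79 = 0 + 79 = 79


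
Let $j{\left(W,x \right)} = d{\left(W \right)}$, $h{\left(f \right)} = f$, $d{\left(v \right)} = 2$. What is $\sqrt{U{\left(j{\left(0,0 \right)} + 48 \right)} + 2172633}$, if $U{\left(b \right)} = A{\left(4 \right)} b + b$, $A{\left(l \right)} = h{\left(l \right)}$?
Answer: $\sqrt{2172883} \approx 1474.1$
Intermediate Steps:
$A{\left(l \right)} = l$
$j{\left(W,x \right)} = 2$
$U{\left(b \right)} = 5 b$ ($U{\left(b \right)} = 4 b + b = 5 b$)
$\sqrt{U{\left(j{\left(0,0 \right)} + 48 \right)} + 2172633} = \sqrt{5 \left(2 + 48\right) + 2172633} = \sqrt{5 \cdot 50 + 2172633} = \sqrt{250 + 2172633} = \sqrt{2172883}$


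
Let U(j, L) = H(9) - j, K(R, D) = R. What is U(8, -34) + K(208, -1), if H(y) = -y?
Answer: 191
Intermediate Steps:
U(j, L) = -9 - j (U(j, L) = -1*9 - j = -9 - j)
U(8, -34) + K(208, -1) = (-9 - 1*8) + 208 = (-9 - 8) + 208 = -17 + 208 = 191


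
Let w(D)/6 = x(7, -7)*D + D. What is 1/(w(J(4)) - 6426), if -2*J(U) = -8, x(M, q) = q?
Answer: -1/6570 ≈ -0.00015221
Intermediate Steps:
J(U) = 4 (J(U) = -1/2*(-8) = 4)
w(D) = -36*D (w(D) = 6*(-7*D + D) = 6*(-6*D) = -36*D)
1/(w(J(4)) - 6426) = 1/(-36*4 - 6426) = 1/(-144 - 6426) = 1/(-6570) = -1/6570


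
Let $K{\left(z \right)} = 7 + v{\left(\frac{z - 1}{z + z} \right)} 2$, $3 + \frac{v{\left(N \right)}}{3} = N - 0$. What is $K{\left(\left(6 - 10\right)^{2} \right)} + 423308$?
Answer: $\frac{6772797}{16} \approx 4.233 \cdot 10^{5}$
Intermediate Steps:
$v{\left(N \right)} = -9 + 3 N$ ($v{\left(N \right)} = -9 + 3 \left(N - 0\right) = -9 + 3 \left(N + 0\right) = -9 + 3 N$)
$K{\left(z \right)} = -11 + \frac{3 \left(-1 + z\right)}{z}$ ($K{\left(z \right)} = 7 + \left(-9 + 3 \frac{z - 1}{z + z}\right) 2 = 7 + \left(-9 + 3 \frac{-1 + z}{2 z}\right) 2 = 7 + \left(-9 + \frac{3 \left(-1 + z\right)}{2 z}\right) 2 = 7 - \left(18 - \frac{3 \left(-1 + z\right)}{z}\right) = -11 + \frac{3 \left(-1 + z\right)}{z}$)
$K{\left(\left(6 - 10\right)^{2} \right)} + 423308 = \left(-8 - \frac{3}{\left(6 - 10\right)^{2}}\right) + 423308 = \left(-8 - \frac{3}{\left(-4\right)^{2}}\right) + 423308 = \left(-8 - \frac{3}{16}\right) + 423308 = - \frac{131}{16} + 423308 = \frac{6772797}{16}$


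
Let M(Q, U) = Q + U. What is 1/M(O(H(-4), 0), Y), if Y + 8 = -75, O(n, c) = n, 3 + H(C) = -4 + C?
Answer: -1/94 ≈ -0.010638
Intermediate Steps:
H(C) = -7 + C (H(C) = -3 + (-4 + C) = -7 + C)
Y = -83 (Y = -8 - 75 = -83)
1/M(O(H(-4), 0), Y) = 1/((-7 - 4) - 83) = 1/(-11 - 83) = 1/(-94) = -1/94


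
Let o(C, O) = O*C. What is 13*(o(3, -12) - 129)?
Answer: -2145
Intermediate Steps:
o(C, O) = C*O
13*(o(3, -12) - 129) = 13*(3*(-12) - 129) = 13*(-36 - 129) = 13*(-165) = -2145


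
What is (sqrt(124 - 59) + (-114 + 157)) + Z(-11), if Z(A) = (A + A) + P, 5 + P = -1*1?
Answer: 15 + sqrt(65) ≈ 23.062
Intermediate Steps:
P = -6 (P = -5 - 1*1 = -5 - 1 = -6)
Z(A) = -6 + 2*A (Z(A) = (A + A) - 6 = 2*A - 6 = -6 + 2*A)
(sqrt(124 - 59) + (-114 + 157)) + Z(-11) = (sqrt(124 - 59) + (-114 + 157)) + (-6 + 2*(-11)) = (sqrt(65) + 43) + (-6 - 22) = (43 + sqrt(65)) - 28 = 15 + sqrt(65)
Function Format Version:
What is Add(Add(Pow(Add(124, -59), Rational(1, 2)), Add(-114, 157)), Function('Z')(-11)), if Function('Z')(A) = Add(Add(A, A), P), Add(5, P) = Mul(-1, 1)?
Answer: Add(15, Pow(65, Rational(1, 2))) ≈ 23.062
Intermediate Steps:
P = -6 (P = Add(-5, Mul(-1, 1)) = Add(-5, -1) = -6)
Function('Z')(A) = Add(-6, Mul(2, A)) (Function('Z')(A) = Add(Add(A, A), -6) = Add(Mul(2, A), -6) = Add(-6, Mul(2, A)))
Add(Add(Pow(Add(124, -59), Rational(1, 2)), Add(-114, 157)), Function('Z')(-11)) = Add(Add(Pow(Add(124, -59), Rational(1, 2)), Add(-114, 157)), Add(-6, Mul(2, -11))) = Add(Add(Pow(65, Rational(1, 2)), 43), Add(-6, -22)) = Add(Add(43, Pow(65, Rational(1, 2))), -28) = Add(15, Pow(65, Rational(1, 2)))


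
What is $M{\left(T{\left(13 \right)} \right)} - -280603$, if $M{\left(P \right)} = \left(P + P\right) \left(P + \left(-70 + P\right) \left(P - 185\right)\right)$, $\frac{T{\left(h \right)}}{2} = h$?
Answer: $645747$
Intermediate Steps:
$T{\left(h \right)} = 2 h$
$M{\left(P \right)} = 2 P \left(P + \left(-185 + P\right) \left(-70 + P\right)\right)$ ($M{\left(P \right)} = 2 P \left(P + \left(-70 + P\right) \left(-185 + P\right)\right) = 2 P \left(P + \left(-185 + P\right) \left(-70 + P\right)\right)$)
$M{\left(T{\left(13 \right)} \right)} - -280603 = 2 \cdot 2 \cdot 13 \left(12950 + \left(2 \cdot 13\right)^{2} - 254 \cdot 2 \cdot 13\right) - -280603 = 2 \cdot 26 \left(12950 + 26^{2} - 6604\right) + 280603 = 2 \cdot 26 \left(12950 + 676 - 6604\right) + 280603 = 2 \cdot 26 \cdot 7022 + 280603 = 365144 + 280603 = 645747$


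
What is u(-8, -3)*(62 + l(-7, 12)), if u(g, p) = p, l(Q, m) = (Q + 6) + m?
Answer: -219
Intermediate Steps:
l(Q, m) = 6 + Q + m (l(Q, m) = (6 + Q) + m = 6 + Q + m)
u(-8, -3)*(62 + l(-7, 12)) = -3*(62 + (6 - 7 + 12)) = -3*(62 + 11) = -3*73 = -219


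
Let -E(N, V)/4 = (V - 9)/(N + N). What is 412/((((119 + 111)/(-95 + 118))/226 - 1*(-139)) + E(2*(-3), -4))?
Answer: 139668/45667 ≈ 3.0584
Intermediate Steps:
E(N, V) = -2*(-9 + V)/N (E(N, V) = -4*(V - 9)/(N + N) = -4*(-9 + V)/(2*N) = -4*(-9 + V)*1/(2*N) = -2*(-9 + V)/N)
412/((((119 + 111)/(-95 + 118))/226 - 1*(-139)) + E(2*(-3), -4)) = 412/((((119 + 111)/(-95 + 118))/226 - 1*(-139)) + 2*(9 - 1*(-4))/((2*(-3)))) = 412/(((230/23)*(1/226) + 139) + 2*(9 + 4)/(-6)) = 412/(((230*(1/23))*(1/226) + 139) + 2*(-⅙)*13) = 412/((10*(1/226) + 139) - 13/3) = 412/((5/113 + 139) - 13/3) = 412/(15712/113 - 13/3) = 412/(45667/339) = 412*(339/45667) = 139668/45667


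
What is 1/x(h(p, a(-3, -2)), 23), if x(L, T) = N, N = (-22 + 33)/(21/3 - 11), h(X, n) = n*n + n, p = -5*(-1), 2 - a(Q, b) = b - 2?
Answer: -4/11 ≈ -0.36364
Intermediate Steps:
a(Q, b) = 4 - b (a(Q, b) = 2 - (b - 2) = 2 - (-2 + b) = 2 + (2 - b) = 4 - b)
p = 5
h(X, n) = n + n² (h(X, n) = n² + n = n + n²)
N = -11/4 (N = 11/(21*(⅓) - 11) = 11/(7 - 11) = 11/(-4) = 11*(-¼) = -11/4 ≈ -2.7500)
x(L, T) = -11/4
1/x(h(p, a(-3, -2)), 23) = 1/(-11/4) = -4/11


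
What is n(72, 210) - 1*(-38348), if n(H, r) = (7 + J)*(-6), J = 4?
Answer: 38282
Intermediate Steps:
n(H, r) = -66 (n(H, r) = (7 + 4)*(-6) = 11*(-6) = -66)
n(72, 210) - 1*(-38348) = -66 - 1*(-38348) = -66 + 38348 = 38282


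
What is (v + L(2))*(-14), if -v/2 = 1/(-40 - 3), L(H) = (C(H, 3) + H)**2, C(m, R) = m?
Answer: -9660/43 ≈ -224.65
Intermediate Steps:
L(H) = 4*H**2 (L(H) = (H + H)**2 = (2*H)**2 = 4*H**2)
v = 2/43 (v = -2/(-40 - 3) = -2/(-43) = -2*(-1/43) = 2/43 ≈ 0.046512)
(v + L(2))*(-14) = (2/43 + 4*2**2)*(-14) = (2/43 + 4*4)*(-14) = (2/43 + 16)*(-14) = (690/43)*(-14) = -9660/43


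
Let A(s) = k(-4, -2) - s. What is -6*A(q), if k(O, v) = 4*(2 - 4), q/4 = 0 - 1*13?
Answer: -264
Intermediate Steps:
q = -52 (q = 4*(0 - 1*13) = 4*(0 - 13) = 4*(-13) = -52)
k(O, v) = -8 (k(O, v) = 4*(-2) = -8)
A(s) = -8 - s
-6*A(q) = -6*(-8 - 1*(-52)) = -6*(-8 + 52) = -6*44 = -264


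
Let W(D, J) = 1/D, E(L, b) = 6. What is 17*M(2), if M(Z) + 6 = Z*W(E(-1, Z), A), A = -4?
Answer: -289/3 ≈ -96.333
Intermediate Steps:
M(Z) = -6 + Z/6
17*M(2) = 17*(-6 + (1/6)*2) = 17*(-6 + 1/3) = 17*(-17/3) = -289/3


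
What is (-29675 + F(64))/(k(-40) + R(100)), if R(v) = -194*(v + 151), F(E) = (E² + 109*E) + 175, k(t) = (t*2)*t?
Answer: 9214/22747 ≈ 0.40506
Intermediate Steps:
k(t) = 2*t² (k(t) = (2*t)*t = 2*t²)
F(E) = 175 + E² + 109*E
R(v) = -29294 - 194*v (R(v) = -194*(151 + v) = -29294 - 194*v)
(-29675 + F(64))/(k(-40) + R(100)) = (-29675 + (175 + 64² + 109*64))/(2*(-40)² + (-29294 - 194*100)) = (-29675 + (175 + 4096 + 6976))/(2*1600 + (-29294 - 19400)) = (-29675 + 11247)/(3200 - 48694) = -18428/(-45494) = -18428*(-1/45494) = 9214/22747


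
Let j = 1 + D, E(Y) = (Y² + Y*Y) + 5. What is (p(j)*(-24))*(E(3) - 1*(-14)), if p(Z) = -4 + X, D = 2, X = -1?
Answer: 4440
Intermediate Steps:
E(Y) = 5 + 2*Y² (E(Y) = (Y² + Y²) + 5 = 2*Y² + 5 = 5 + 2*Y²)
j = 3 (j = 1 + 2 = 3)
p(Z) = -5 (p(Z) = -4 - 1 = -5)
(p(j)*(-24))*(E(3) - 1*(-14)) = (-5*(-24))*((5 + 2*3²) - 1*(-14)) = 120*((5 + 2*9) + 14) = 120*((5 + 18) + 14) = 120*(23 + 14) = 120*37 = 4440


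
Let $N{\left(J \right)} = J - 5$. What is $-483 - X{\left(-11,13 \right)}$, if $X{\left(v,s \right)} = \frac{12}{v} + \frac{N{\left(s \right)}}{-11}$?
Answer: $- \frac{5293}{11} \approx -481.18$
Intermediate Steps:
$N{\left(J \right)} = -5 + J$ ($N{\left(J \right)} = J - 5 = -5 + J$)
$X{\left(v,s \right)} = \frac{5}{11} + \frac{12}{v} - \frac{s}{11}$ ($X{\left(v,s \right)} = \frac{12}{v} + \frac{-5 + s}{-11} = \frac{12}{v} + \left(-5 + s\right) \left(- \frac{1}{11}\right) = \frac{12}{v} - \left(- \frac{5}{11} + \frac{s}{11}\right) = \frac{5}{11} + \frac{12}{v} - \frac{s}{11}$)
$-483 - X{\left(-11,13 \right)} = -483 - \frac{132 - 11 \left(5 - 13\right)}{11 \left(-11\right)} = -483 - \frac{1}{11} \left(- \frac{1}{11}\right) \left(132 - 11 \left(5 - 13\right)\right) = -483 - \frac{1}{11} \left(- \frac{1}{11}\right) \left(132 - -88\right) = -483 - \frac{1}{11} \left(- \frac{1}{11}\right) \left(132 + 88\right) = -483 - \frac{1}{11} \left(- \frac{1}{11}\right) 220 = -483 - - \frac{20}{11} = -483 + \frac{20}{11} = - \frac{5293}{11}$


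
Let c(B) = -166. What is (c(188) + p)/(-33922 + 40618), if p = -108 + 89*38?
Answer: 259/558 ≈ 0.46416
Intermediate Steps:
p = 3274 (p = -108 + 3382 = 3274)
(c(188) + p)/(-33922 + 40618) = (-166 + 3274)/(-33922 + 40618) = 3108/6696 = 3108*(1/6696) = 259/558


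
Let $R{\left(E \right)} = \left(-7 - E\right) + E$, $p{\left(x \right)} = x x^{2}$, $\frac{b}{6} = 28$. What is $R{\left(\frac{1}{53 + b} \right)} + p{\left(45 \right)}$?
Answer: $91118$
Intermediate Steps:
$b = 168$ ($b = 6 \cdot 28 = 168$)
$p{\left(x \right)} = x^{3}$
$R{\left(E \right)} = -7$
$R{\left(\frac{1}{53 + b} \right)} + p{\left(45 \right)} = -7 + 45^{3} = -7 + 91125 = 91118$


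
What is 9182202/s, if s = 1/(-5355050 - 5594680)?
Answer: -100542632705460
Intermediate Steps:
s = -1/10949730 (s = 1/(-10949730) = -1/10949730 ≈ -9.1326e-8)
9182202/s = 9182202/(-1/10949730) = 9182202*(-10949730) = -100542632705460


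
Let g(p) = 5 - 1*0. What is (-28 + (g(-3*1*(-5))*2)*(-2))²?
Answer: 2304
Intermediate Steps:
g(p) = 5 (g(p) = 5 + 0 = 5)
(-28 + (g(-3*1*(-5))*2)*(-2))² = (-28 + (5*2)*(-2))² = (-28 + 10*(-2))² = (-28 - 20)² = (-48)² = 2304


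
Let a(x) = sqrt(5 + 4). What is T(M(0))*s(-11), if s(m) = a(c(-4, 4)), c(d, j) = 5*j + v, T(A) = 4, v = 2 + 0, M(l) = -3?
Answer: 12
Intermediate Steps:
v = 2
c(d, j) = 2 + 5*j (c(d, j) = 5*j + 2 = 2 + 5*j)
a(x) = 3 (a(x) = sqrt(9) = 3)
s(m) = 3
T(M(0))*s(-11) = 4*3 = 12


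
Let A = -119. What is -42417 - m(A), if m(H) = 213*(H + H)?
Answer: 8277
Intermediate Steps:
m(H) = 426*H (m(H) = 213*(2*H) = 426*H)
-42417 - m(A) = -42417 - 426*(-119) = -42417 - 1*(-50694) = -42417 + 50694 = 8277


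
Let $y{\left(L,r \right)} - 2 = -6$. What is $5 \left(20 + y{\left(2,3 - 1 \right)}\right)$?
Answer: $80$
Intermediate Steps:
$y{\left(L,r \right)} = -4$ ($y{\left(L,r \right)} = 2 - 6 = -4$)
$5 \left(20 + y{\left(2,3 - 1 \right)}\right) = 5 \left(20 - 4\right) = 5 \cdot 16 = 80$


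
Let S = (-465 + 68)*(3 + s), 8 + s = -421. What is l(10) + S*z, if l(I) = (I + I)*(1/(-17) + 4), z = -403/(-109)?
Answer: 1158800882/1853 ≈ 6.2537e+5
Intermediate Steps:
s = -429 (s = -8 - 421 = -429)
z = 403/109 (z = -403*(-1/109) = 403/109 ≈ 3.6972)
l(I) = 134*I/17 (l(I) = (2*I)*(-1/17 + 4) = (2*I)*(67/17) = 134*I/17)
S = 169122 (S = (-465 + 68)*(3 - 429) = -397*(-426) = 169122)
l(10) + S*z = (134/17)*10 + 169122*(403/109) = 1340/17 + 68156166/109 = 1158800882/1853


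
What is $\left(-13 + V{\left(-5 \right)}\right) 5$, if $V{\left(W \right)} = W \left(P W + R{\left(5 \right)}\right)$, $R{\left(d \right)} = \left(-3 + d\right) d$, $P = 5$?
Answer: $310$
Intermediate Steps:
$R{\left(d \right)} = d \left(-3 + d\right)$
$V{\left(W \right)} = W \left(10 + 5 W\right)$ ($V{\left(W \right)} = W \left(5 W + 5 \left(-3 + 5\right)\right) = W \left(5 W + 5 \cdot 2\right) = W \left(5 W + 10\right) = W \left(10 + 5 W\right)$)
$\left(-13 + V{\left(-5 \right)}\right) 5 = \left(-13 + 5 \left(-5\right) \left(2 - 5\right)\right) 5 = \left(-13 + 5 \left(-5\right) \left(-3\right)\right) 5 = \left(-13 + 75\right) 5 = 62 \cdot 5 = 310$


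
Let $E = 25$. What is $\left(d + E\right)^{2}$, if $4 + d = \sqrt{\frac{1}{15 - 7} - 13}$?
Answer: $\frac{\left(84 + i \sqrt{206}\right)^{2}}{16} \approx 428.13 + 150.7 i$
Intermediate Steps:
$d = -4 + \frac{i \sqrt{206}}{4}$ ($d = -4 + \sqrt{\frac{1}{15 - 7} - 13} = -4 + \sqrt{\frac{1}{8} - 13} = -4 + \sqrt{- \frac{103}{8}} = -4 + \frac{i \sqrt{206}}{4} \approx -4.0 + 3.5882 i$)
$\left(d + E\right)^{2} = \left(\left(-4 + \frac{i \sqrt{206}}{4}\right) + 25\right)^{2} = \left(21 + \frac{i \sqrt{206}}{4}\right)^{2}$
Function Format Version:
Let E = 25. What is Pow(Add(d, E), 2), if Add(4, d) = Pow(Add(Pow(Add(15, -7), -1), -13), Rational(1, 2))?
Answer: Mul(Rational(1, 16), Pow(Add(84, Mul(I, Pow(206, Rational(1, 2)))), 2)) ≈ Add(428.13, Mul(150.70, I))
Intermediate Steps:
d = Add(-4, Mul(Rational(1, 4), I, Pow(206, Rational(1, 2)))) (d = Add(-4, Pow(Add(Pow(Add(15, -7), -1), -13), Rational(1, 2))) = Add(-4, Pow(Add(Pow(8, -1), -13), Rational(1, 2))) = Add(-4, Pow(Add(Rational(1, 8), -13), Rational(1, 2))) = Add(-4, Pow(Rational(-103, 8), Rational(1, 2))) = Add(-4, Mul(Rational(1, 4), I, Pow(206, Rational(1, 2)))) ≈ Add(-4.0000, Mul(3.5882, I)))
Pow(Add(d, E), 2) = Pow(Add(Add(-4, Mul(Rational(1, 4), I, Pow(206, Rational(1, 2)))), 25), 2) = Pow(Add(21, Mul(Rational(1, 4), I, Pow(206, Rational(1, 2)))), 2)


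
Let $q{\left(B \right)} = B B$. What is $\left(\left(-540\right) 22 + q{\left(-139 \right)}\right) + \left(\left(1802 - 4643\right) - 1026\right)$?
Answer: $3574$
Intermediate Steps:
$q{\left(B \right)} = B^{2}$
$\left(\left(-540\right) 22 + q{\left(-139 \right)}\right) + \left(\left(1802 - 4643\right) - 1026\right) = \left(\left(-540\right) 22 + \left(-139\right)^{2}\right) + \left(\left(1802 - 4643\right) - 1026\right) = \left(-11880 + 19321\right) + \left(\left(1802 - 4643\right) - 1026\right) = 7441 - 3867 = 3574$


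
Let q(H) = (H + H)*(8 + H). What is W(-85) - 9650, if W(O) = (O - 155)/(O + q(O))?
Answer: -8366566/867 ≈ -9650.0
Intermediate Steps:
q(H) = 2*H*(8 + H) (q(H) = (2*H)*(8 + H) = 2*H*(8 + H))
W(O) = (-155 + O)/(O + 2*O*(8 + O)) (W(O) = (O - 155)/(O + 2*O*(8 + O)) = (-155 + O)/(O + 2*O*(8 + O)))
W(-85) - 9650 = (-155 - 85)/((-85)*(17 + 2*(-85))) - 9650 = -1/85*(-240)/(17 - 170) - 9650 = -1/85*(-240)/(-153) - 9650 = -1/85*(-1/153)*(-240) - 9650 = -16/867 - 9650 = -8366566/867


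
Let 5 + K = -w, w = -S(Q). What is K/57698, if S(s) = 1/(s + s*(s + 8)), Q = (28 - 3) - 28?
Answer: -91/1038564 ≈ -8.7621e-5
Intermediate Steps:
Q = -3 (Q = 25 - 28 = -3)
S(s) = 1/(s + s*(8 + s))
w = 1/18 (w = -1/((-3)*(9 - 3)) = -(-1)/(3*6) = -1*(-1/18) = 1/18 ≈ 0.055556)
K = -91/18 (K = -5 - 1*1/18 = -5 - 1/18 = -91/18 ≈ -5.0556)
K/57698 = -91/18/57698 = -91/18*1/57698 = -91/1038564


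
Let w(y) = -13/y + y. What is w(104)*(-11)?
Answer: -9141/8 ≈ -1142.6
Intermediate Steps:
w(y) = y - 13/y
w(104)*(-11) = (104 - 13/104)*(-11) = (104 - 13*1/104)*(-11) = (104 - ⅛)*(-11) = (831/8)*(-11) = -9141/8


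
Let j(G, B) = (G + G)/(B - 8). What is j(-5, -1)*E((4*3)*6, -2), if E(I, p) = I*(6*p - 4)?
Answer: -1280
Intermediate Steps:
j(G, B) = 2*G/(-8 + B) (j(G, B) = (2*G)/(-8 + B) = 2*G/(-8 + B))
E(I, p) = I*(-4 + 6*p)
j(-5, -1)*E((4*3)*6, -2) = (2*(-5)/(-8 - 1))*(2*((4*3)*6)*(-2 + 3*(-2))) = (2*(-5)/(-9))*(2*(12*6)*(-2 - 6)) = (2*(-5)*(-⅑))*(2*72*(-8)) = (10/9)*(-1152) = -1280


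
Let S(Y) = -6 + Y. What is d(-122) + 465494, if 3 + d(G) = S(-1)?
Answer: 465484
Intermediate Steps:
d(G) = -10 (d(G) = -3 + (-6 - 1) = -3 - 7 = -10)
d(-122) + 465494 = -10 + 465494 = 465484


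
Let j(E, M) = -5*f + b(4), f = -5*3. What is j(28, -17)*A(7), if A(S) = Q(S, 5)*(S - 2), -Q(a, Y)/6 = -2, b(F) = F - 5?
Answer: 4440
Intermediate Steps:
b(F) = -5 + F
Q(a, Y) = 12 (Q(a, Y) = -6*(-2) = 12)
f = -15
j(E, M) = 74 (j(E, M) = -5*(-15) + (-5 + 4) = 75 - 1 = 74)
A(S) = -24 + 12*S (A(S) = 12*(S - 2) = 12*(-2 + S) = -24 + 12*S)
j(28, -17)*A(7) = 74*(-24 + 12*7) = 74*(-24 + 84) = 74*60 = 4440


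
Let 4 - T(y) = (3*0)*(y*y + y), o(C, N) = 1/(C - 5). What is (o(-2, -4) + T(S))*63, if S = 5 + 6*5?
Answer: 243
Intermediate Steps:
S = 35 (S = 5 + 30 = 35)
o(C, N) = 1/(-5 + C)
T(y) = 4 (T(y) = 4 - 3*0*(y*y + y) = 4 - 0*(y² + y) = 4 - 0*(y + y²) = 4 - 1*0 = 4 + 0 = 4)
(o(-2, -4) + T(S))*63 = (1/(-5 - 2) + 4)*63 = (1/(-7) + 4)*63 = (-⅐ + 4)*63 = (27/7)*63 = 243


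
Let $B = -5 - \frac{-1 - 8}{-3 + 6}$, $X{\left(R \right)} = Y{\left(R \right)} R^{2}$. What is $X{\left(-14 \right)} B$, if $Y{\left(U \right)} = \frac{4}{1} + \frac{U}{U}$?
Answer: $-1960$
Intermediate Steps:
$Y{\left(U \right)} = 5$ ($Y{\left(U \right)} = 4 \cdot 1 + 1 = 4 + 1 = 5$)
$X{\left(R \right)} = 5 R^{2}$
$B = -2$ ($B = -5 - - \frac{9}{3} = -5 - \left(-9\right) \frac{1}{3} = -5 - -3 = -5 + 3 = -2$)
$X{\left(-14 \right)} B = 5 \left(-14\right)^{2} \left(-2\right) = 5 \cdot 196 \left(-2\right) = 980 \left(-2\right) = -1960$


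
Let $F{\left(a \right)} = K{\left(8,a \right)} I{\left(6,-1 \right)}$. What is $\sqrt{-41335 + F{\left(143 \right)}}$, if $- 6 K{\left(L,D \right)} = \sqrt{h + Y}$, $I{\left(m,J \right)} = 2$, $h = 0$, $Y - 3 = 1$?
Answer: $\frac{i \sqrt{372021}}{3} \approx 203.31 i$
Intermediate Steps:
$Y = 4$ ($Y = 3 + 1 = 4$)
$K{\left(L,D \right)} = - \frac{1}{3}$ ($K{\left(L,D \right)} = - \frac{\sqrt{0 + 4}}{6} = - \frac{\sqrt{4}}{6} = \left(- \frac{1}{6}\right) 2 = - \frac{1}{3}$)
$F{\left(a \right)} = - \frac{2}{3}$ ($F{\left(a \right)} = \left(- \frac{1}{3}\right) 2 = - \frac{2}{3}$)
$\sqrt{-41335 + F{\left(143 \right)}} = \sqrt{-41335 - \frac{2}{3}} = \sqrt{- \frac{124007}{3}} = \frac{i \sqrt{372021}}{3}$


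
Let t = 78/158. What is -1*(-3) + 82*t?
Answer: 3435/79 ≈ 43.481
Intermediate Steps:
t = 39/79 (t = 78*(1/158) = 39/79 ≈ 0.49367)
-1*(-3) + 82*t = -1*(-3) + 82*(39/79) = 3 + 3198/79 = 3435/79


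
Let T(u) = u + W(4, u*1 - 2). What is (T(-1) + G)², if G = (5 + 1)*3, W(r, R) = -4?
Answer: 169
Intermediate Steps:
T(u) = -4 + u (T(u) = u - 4 = -4 + u)
G = 18 (G = 6*3 = 18)
(T(-1) + G)² = ((-4 - 1) + 18)² = (-5 + 18)² = 13² = 169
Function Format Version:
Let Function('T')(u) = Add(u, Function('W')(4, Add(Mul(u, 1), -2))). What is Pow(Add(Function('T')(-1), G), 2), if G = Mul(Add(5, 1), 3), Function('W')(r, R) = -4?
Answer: 169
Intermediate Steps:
Function('T')(u) = Add(-4, u) (Function('T')(u) = Add(u, -4) = Add(-4, u))
G = 18 (G = Mul(6, 3) = 18)
Pow(Add(Function('T')(-1), G), 2) = Pow(Add(Add(-4, -1), 18), 2) = Pow(Add(-5, 18), 2) = Pow(13, 2) = 169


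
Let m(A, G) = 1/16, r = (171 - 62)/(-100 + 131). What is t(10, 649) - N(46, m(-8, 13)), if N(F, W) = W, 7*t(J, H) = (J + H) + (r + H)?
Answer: 650295/3472 ≈ 187.30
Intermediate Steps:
r = 109/31 ≈ 3.5161
m(A, G) = 1/16
t(J, H) = 109/217 + J/7 + 2*H/7 (t(J, H) = ((J + H) + (109/31 + H))/7 = ((H + J) + (109/31 + H))/7 = (109/31 + J + 2*H)/7 = 109/217 + J/7 + 2*H/7)
t(10, 649) - N(46, m(-8, 13)) = (109/217 + (⅐)*10 + (2/7)*649) - 1*1/16 = (109/217 + 10/7 + 1298/7) - 1/16 = 40657/217 - 1/16 = 650295/3472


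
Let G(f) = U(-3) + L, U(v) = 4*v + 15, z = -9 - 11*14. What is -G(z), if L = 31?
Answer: -34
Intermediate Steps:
z = -163 (z = -9 - 154 = -163)
U(v) = 15 + 4*v
G(f) = 34 (G(f) = (15 + 4*(-3)) + 31 = (15 - 12) + 31 = 3 + 31 = 34)
-G(z) = -1*34 = -34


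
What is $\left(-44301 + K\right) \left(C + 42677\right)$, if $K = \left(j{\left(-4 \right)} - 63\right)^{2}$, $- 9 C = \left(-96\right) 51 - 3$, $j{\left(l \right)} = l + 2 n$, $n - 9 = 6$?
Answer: $- \frac{5566734848}{3} \approx -1.8556 \cdot 10^{9}$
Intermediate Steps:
$n = 15$ ($n = 9 + 6 = 15$)
$j{\left(l \right)} = 30 + l$ ($j{\left(l \right)} = l + 2 \cdot 15 = l + 30 = 30 + l$)
$C = \frac{1633}{3}$ ($C = - \frac{\left(-96\right) 51 - 3}{9} = - \frac{-4896 - 3}{9} = \left(- \frac{1}{9}\right) \left(-4899\right) = \frac{1633}{3} \approx 544.33$)
$K = 1369$ ($K = \left(\left(30 - 4\right) - 63\right)^{2} = \left(26 - 63\right)^{2} = \left(-37\right)^{2} = 1369$)
$\left(-44301 + K\right) \left(C + 42677\right) = \left(-44301 + 1369\right) \left(\frac{1633}{3} + 42677\right) = \left(-42932\right) \frac{129664}{3} = - \frac{5566734848}{3}$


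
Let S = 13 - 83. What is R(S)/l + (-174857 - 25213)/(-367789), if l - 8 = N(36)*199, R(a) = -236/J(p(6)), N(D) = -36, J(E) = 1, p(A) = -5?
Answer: 379624781/657974521 ≈ 0.57696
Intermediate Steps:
S = -70
R(a) = -236 (R(a) = -236/1 = -236*1 = -236)
l = -7156 (l = 8 - 36*199 = 8 - 7164 = -7156)
R(S)/l + (-174857 - 25213)/(-367789) = -236/(-7156) + (-174857 - 25213)/(-367789) = -236*(-1/7156) - 200070*(-1/367789) = 59/1789 + 200070/367789 = 379624781/657974521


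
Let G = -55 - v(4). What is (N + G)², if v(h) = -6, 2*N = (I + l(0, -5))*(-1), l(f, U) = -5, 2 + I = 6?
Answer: 9409/4 ≈ 2352.3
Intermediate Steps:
I = 4 (I = -2 + 6 = 4)
N = ½ (N = ((4 - 5)*(-1))/2 = (-1*(-1))/2 = (½)*1 = ½ ≈ 0.50000)
G = -49 (G = -55 - 1*(-6) = -55 + 6 = -49)
(N + G)² = (½ - 49)² = (-97/2)² = 9409/4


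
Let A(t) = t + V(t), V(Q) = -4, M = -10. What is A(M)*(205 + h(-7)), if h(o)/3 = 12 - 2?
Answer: -3290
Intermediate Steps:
h(o) = 30 (h(o) = 3*(12 - 2) = 3*10 = 30)
A(t) = -4 + t (A(t) = t - 4 = -4 + t)
A(M)*(205 + h(-7)) = (-4 - 10)*(205 + 30) = -14*235 = -3290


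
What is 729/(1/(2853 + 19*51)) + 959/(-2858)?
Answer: 7963067245/2858 ≈ 2.7862e+6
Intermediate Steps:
729/(1/(2853 + 19*51)) + 959/(-2858) = 729/(1/(2853 + 969)) + 959*(-1/2858) = 729/(1/3822) - 959/2858 = 729*3822 - 959/2858 = 2786238 - 959/2858 = 7963067245/2858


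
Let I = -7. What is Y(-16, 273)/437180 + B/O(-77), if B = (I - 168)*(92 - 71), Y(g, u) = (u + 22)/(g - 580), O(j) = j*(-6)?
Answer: -4559788049/573230416 ≈ -7.9545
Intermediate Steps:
O(j) = -6*j
Y(g, u) = (22 + u)/(-580 + g)
B = -3675 (B = (-7 - 168)*(92 - 71) = -175*21 = -3675)
Y(-16, 273)/437180 + B/O(-77) = ((22 + 273)/(-580 - 16))/437180 - 3675/((-6*(-77))) = (295/(-596))*(1/437180) - 3675/462 = -1/596*295*(1/437180) - 3675*1/462 = -295/596*1/437180 - 175/22 = -59/52111856 - 175/22 = -4559788049/573230416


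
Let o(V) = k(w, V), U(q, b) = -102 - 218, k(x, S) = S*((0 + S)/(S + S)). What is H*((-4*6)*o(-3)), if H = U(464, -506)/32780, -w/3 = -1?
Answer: -576/1639 ≈ -0.35143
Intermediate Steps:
w = 3 (w = -3*(-1) = 3)
k(x, S) = S/2 (k(x, S) = S*(S/((2*S))) = S*(S*(1/(2*S))) = S*(1/2) = S/2)
U(q, b) = -320
H = -16/1639 (H = -320/32780 = -320*1/32780 = -16/1639 ≈ -0.0097620)
o(V) = V/2
H*((-4*6)*o(-3)) = -16*(-4*6)*(1/2)*(-3)/1639 = -(-384)*(-3)/(1639*2) = -16/1639*36 = -576/1639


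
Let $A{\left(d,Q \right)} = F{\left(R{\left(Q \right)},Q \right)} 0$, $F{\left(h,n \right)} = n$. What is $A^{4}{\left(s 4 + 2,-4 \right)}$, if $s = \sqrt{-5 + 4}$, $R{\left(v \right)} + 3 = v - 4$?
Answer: $0$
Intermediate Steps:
$R{\left(v \right)} = -7 + v$ ($R{\left(v \right)} = -3 + \left(v - 4\right) = -3 + \left(-4 + v\right) = -7 + v$)
$s = i$ ($s = \sqrt{-1} = i \approx 1.0 i$)
$A{\left(d,Q \right)} = 0$ ($A{\left(d,Q \right)} = Q 0 = 0$)
$A^{4}{\left(s 4 + 2,-4 \right)} = 0^{4} = 0$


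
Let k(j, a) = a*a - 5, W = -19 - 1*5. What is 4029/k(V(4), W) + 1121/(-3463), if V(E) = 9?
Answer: 13312336/1977373 ≈ 6.7323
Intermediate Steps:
W = -24 (W = -19 - 5 = -24)
k(j, a) = -5 + a² (k(j, a) = a² - 5 = -5 + a²)
4029/k(V(4), W) + 1121/(-3463) = 4029/(-5 + (-24)²) + 1121/(-3463) = 4029/(-5 + 576) + 1121*(-1/3463) = 4029/571 - 1121/3463 = 13312336/1977373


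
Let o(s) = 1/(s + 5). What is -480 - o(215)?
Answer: -105601/220 ≈ -480.00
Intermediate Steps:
o(s) = 1/(5 + s)
-480 - o(215) = -480 - 1/(5 + 215) = -480 - 1/220 = -105601/220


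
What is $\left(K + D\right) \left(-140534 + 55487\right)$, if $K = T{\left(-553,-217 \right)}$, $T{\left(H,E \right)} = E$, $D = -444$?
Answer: $56216067$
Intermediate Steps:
$K = -217$
$\left(K + D\right) \left(-140534 + 55487\right) = \left(-217 - 444\right) \left(-140534 + 55487\right) = \left(-661\right) \left(-85047\right) = 56216067$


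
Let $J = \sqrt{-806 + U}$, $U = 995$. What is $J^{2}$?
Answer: $189$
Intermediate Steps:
$J = 3 \sqrt{21}$ ($J = \sqrt{-806 + 995} = \sqrt{189} = 3 \sqrt{21} \approx 13.748$)
$J^{2} = \left(3 \sqrt{21}\right)^{2} = 189$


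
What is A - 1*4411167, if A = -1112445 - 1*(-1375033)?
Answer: -4148579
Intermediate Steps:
A = 262588 (A = -1112445 + 1375033 = 262588)
A - 1*4411167 = 262588 - 1*4411167 = 262588 - 4411167 = -4148579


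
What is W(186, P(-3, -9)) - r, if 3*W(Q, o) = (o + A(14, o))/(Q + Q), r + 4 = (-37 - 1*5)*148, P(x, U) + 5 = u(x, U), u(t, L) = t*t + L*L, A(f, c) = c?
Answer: 3470845/558 ≈ 6220.1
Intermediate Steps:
u(t, L) = L² + t² (u(t, L) = t² + L² = L² + t²)
P(x, U) = -5 + U² + x² (P(x, U) = -5 + (U² + x²) = -5 + U² + x²)
r = -6220 (r = -4 + (-37 - 1*5)*148 = -4 + (-37 - 5)*148 = -4 - 42*148 = -4 - 6216 = -6220)
W(Q, o) = o/(3*Q) (W(Q, o) = ((o + o)/(Q + Q))/3 = ((2*o)/((2*Q)))/3 = ((2*o)*(1/(2*Q)))/3 = (o/Q)/3 = o/(3*Q))
W(186, P(-3, -9)) - r = (⅓)*(-5 + (-9)² + (-3)²)/186 - 1*(-6220) = (⅓)*(-5 + 81 + 9)*(1/186) + 6220 = (⅓)*85*(1/186) + 6220 = 85/558 + 6220 = 3470845/558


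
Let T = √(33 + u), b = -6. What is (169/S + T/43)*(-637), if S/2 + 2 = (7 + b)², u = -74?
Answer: 107653/2 - 637*I*√41/43 ≈ 53827.0 - 94.856*I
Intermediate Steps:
T = I*√41 (T = √(33 - 74) = √(-41) = I*√41 ≈ 6.4031*I)
S = -2 (S = -4 + 2*(7 - 6)² = -4 + 2*1² = -4 + 2*1 = -4 + 2 = -2)
(169/S + T/43)*(-637) = (169/(-2) + (I*√41)/43)*(-637) = (169*(-½) + (I*√41)*(1/43))*(-637) = (-169/2 + I*√41/43)*(-637) = 107653/2 - 637*I*√41/43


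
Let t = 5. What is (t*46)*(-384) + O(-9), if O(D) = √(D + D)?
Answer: -88320 + 3*I*√2 ≈ -88320.0 + 4.2426*I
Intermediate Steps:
O(D) = √2*√D (O(D) = √(2*D) = √2*√D)
(t*46)*(-384) + O(-9) = (5*46)*(-384) + √2*√(-9) = 230*(-384) + √2*(3*I) = -88320 + 3*I*√2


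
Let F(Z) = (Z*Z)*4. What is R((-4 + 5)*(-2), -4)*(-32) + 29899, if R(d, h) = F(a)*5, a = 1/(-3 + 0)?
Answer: 268451/9 ≈ 29828.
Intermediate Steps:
a = -⅓ (a = 1/(-3) = -⅓ ≈ -0.33333)
F(Z) = 4*Z² (F(Z) = Z²*4 = 4*Z²)
R(d, h) = 20/9 (R(d, h) = (4*(-⅓)²)*5 = (4*(⅑))*5 = (4/9)*5 = 20/9)
R((-4 + 5)*(-2), -4)*(-32) + 29899 = (20/9)*(-32) + 29899 = -640/9 + 29899 = 268451/9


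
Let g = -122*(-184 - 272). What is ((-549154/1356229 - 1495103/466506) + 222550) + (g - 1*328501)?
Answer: -31838559959496317/632688965874 ≈ -50323.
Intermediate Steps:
g = 55632 (g = -122*(-456) = 55632)
((-549154/1356229 - 1495103/466506) + 222550) + (g - 1*328501) = ((-549154/1356229 - 1495103/466506) + 222550) + (55632 - 1*328501) = ((-549154*1/1356229 - 1495103*1/466506) + 222550) + (55632 - 328501) = ((-549154/1356229 - 1495103/466506) + 222550) - 272869 = (-2283885682511/632688965874 + 222550) - 272869 = 140802645469576189/632688965874 - 272869 = -31838559959496317/632688965874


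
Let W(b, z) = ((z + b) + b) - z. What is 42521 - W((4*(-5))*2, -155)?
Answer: 42601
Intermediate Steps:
W(b, z) = 2*b (W(b, z) = ((b + z) + b) - z = (z + 2*b) - z = 2*b)
42521 - W((4*(-5))*2, -155) = 42521 - 2*(4*(-5))*2 = 42521 - 2*(-20*2) = 42521 - 2*(-40) = 42521 - 1*(-80) = 42521 + 80 = 42601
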